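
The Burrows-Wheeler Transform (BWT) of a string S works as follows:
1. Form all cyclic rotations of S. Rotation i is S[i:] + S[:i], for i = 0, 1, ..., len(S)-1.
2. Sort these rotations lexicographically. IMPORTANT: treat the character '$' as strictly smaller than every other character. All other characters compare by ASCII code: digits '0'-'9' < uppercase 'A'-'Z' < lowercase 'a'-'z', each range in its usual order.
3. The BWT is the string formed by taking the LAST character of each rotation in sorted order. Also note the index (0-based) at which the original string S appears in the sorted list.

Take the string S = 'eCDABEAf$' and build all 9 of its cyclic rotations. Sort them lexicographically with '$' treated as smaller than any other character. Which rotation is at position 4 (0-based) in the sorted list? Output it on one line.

Answer: CDABEAf$e

Derivation:
All 9 rotations (rotation i = S[i:]+S[:i]):
  rot[0] = eCDABEAf$
  rot[1] = CDABEAf$e
  rot[2] = DABEAf$eC
  rot[3] = ABEAf$eCD
  rot[4] = BEAf$eCDA
  rot[5] = EAf$eCDAB
  rot[6] = Af$eCDABE
  rot[7] = f$eCDABEA
  rot[8] = $eCDABEAf
Sorted (with $ < everything):
  sorted[0] = $eCDABEAf
  sorted[1] = ABEAf$eCD
  sorted[2] = Af$eCDABE
  sorted[3] = BEAf$eCDA
  sorted[4] = CDABEAf$e
  sorted[5] = DABEAf$eC
  sorted[6] = EAf$eCDAB
  sorted[7] = eCDABEAf$
  sorted[8] = f$eCDABEA
sorted[4] = CDABEAf$e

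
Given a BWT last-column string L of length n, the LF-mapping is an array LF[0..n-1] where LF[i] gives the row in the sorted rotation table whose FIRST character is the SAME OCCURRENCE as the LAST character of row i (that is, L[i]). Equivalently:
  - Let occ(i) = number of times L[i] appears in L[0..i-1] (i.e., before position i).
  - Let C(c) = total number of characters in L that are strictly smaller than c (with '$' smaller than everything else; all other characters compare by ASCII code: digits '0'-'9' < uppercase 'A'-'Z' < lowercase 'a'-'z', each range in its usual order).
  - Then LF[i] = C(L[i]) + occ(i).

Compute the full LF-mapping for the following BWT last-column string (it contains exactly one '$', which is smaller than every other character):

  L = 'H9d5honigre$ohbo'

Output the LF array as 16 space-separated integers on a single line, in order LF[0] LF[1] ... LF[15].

Answer: 3 2 5 1 8 12 11 10 7 15 6 0 13 9 4 14

Derivation:
Char counts: '$':1, '5':1, '9':1, 'H':1, 'b':1, 'd':1, 'e':1, 'g':1, 'h':2, 'i':1, 'n':1, 'o':3, 'r':1
C (first-col start): C('$')=0, C('5')=1, C('9')=2, C('H')=3, C('b')=4, C('d')=5, C('e')=6, C('g')=7, C('h')=8, C('i')=10, C('n')=11, C('o')=12, C('r')=15
L[0]='H': occ=0, LF[0]=C('H')+0=3+0=3
L[1]='9': occ=0, LF[1]=C('9')+0=2+0=2
L[2]='d': occ=0, LF[2]=C('d')+0=5+0=5
L[3]='5': occ=0, LF[3]=C('5')+0=1+0=1
L[4]='h': occ=0, LF[4]=C('h')+0=8+0=8
L[5]='o': occ=0, LF[5]=C('o')+0=12+0=12
L[6]='n': occ=0, LF[6]=C('n')+0=11+0=11
L[7]='i': occ=0, LF[7]=C('i')+0=10+0=10
L[8]='g': occ=0, LF[8]=C('g')+0=7+0=7
L[9]='r': occ=0, LF[9]=C('r')+0=15+0=15
L[10]='e': occ=0, LF[10]=C('e')+0=6+0=6
L[11]='$': occ=0, LF[11]=C('$')+0=0+0=0
L[12]='o': occ=1, LF[12]=C('o')+1=12+1=13
L[13]='h': occ=1, LF[13]=C('h')+1=8+1=9
L[14]='b': occ=0, LF[14]=C('b')+0=4+0=4
L[15]='o': occ=2, LF[15]=C('o')+2=12+2=14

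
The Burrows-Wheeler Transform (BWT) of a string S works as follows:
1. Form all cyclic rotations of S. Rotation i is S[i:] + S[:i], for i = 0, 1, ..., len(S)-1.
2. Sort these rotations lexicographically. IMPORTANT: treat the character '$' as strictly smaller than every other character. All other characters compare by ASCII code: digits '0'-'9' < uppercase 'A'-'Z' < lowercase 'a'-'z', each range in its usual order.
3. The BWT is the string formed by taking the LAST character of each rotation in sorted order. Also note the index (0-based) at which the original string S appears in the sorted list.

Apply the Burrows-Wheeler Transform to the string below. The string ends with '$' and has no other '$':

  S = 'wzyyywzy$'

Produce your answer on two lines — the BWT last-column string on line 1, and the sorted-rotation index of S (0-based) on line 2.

All 9 rotations (rotation i = S[i:]+S[:i]):
  rot[0] = wzyyywzy$
  rot[1] = zyyywzy$w
  rot[2] = yyywzy$wz
  rot[3] = yywzy$wzy
  rot[4] = ywzy$wzyy
  rot[5] = wzy$wzyyy
  rot[6] = zy$wzyyyw
  rot[7] = y$wzyyywz
  rot[8] = $wzyyywzy
Sorted (with $ < everything):
  sorted[0] = $wzyyywzy  (last char: 'y')
  sorted[1] = wzy$wzyyy  (last char: 'y')
  sorted[2] = wzyyywzy$  (last char: '$')
  sorted[3] = y$wzyyywz  (last char: 'z')
  sorted[4] = ywzy$wzyy  (last char: 'y')
  sorted[5] = yywzy$wzy  (last char: 'y')
  sorted[6] = yyywzy$wz  (last char: 'z')
  sorted[7] = zy$wzyyyw  (last char: 'w')
  sorted[8] = zyyywzy$w  (last char: 'w')
Last column: yy$zyyzww
Original string S is at sorted index 2

Answer: yy$zyyzww
2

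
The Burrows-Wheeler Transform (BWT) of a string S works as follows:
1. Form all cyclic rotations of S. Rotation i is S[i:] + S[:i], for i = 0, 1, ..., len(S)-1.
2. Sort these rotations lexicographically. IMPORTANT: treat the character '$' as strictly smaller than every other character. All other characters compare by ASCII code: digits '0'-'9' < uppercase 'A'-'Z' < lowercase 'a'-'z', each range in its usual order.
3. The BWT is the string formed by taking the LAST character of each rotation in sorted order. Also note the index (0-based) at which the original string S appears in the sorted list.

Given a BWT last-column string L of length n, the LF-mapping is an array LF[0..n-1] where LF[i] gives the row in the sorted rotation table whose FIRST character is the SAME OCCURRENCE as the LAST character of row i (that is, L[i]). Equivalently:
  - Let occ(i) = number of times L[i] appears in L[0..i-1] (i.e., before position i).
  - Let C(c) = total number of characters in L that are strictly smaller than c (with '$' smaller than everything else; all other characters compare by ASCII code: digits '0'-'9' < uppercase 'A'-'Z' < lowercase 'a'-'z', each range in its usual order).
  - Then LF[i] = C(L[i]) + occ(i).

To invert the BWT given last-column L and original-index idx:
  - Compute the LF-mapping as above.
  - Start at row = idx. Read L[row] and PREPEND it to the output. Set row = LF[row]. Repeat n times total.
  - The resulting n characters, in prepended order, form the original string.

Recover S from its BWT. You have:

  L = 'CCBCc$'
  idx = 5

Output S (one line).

LF mapping: 2 3 1 4 5 0
Walk LF starting at row 5, prepending L[row]:
  step 1: row=5, L[5]='$', prepend. Next row=LF[5]=0
  step 2: row=0, L[0]='C', prepend. Next row=LF[0]=2
  step 3: row=2, L[2]='B', prepend. Next row=LF[2]=1
  step 4: row=1, L[1]='C', prepend. Next row=LF[1]=3
  step 5: row=3, L[3]='C', prepend. Next row=LF[3]=4
  step 6: row=4, L[4]='c', prepend. Next row=LF[4]=5
Reversed output: cCCBC$

Answer: cCCBC$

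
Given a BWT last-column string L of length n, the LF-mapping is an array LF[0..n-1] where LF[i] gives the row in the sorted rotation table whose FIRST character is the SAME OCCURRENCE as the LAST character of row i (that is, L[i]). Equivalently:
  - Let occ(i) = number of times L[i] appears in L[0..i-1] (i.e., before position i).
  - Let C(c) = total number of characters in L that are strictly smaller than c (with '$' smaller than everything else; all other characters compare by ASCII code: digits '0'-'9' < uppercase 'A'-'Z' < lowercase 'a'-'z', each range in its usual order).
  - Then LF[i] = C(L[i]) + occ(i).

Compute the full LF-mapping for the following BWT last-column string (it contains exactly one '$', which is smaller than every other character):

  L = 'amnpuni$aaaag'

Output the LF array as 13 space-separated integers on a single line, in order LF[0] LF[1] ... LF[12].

Answer: 1 8 9 11 12 10 7 0 2 3 4 5 6

Derivation:
Char counts: '$':1, 'a':5, 'g':1, 'i':1, 'm':1, 'n':2, 'p':1, 'u':1
C (first-col start): C('$')=0, C('a')=1, C('g')=6, C('i')=7, C('m')=8, C('n')=9, C('p')=11, C('u')=12
L[0]='a': occ=0, LF[0]=C('a')+0=1+0=1
L[1]='m': occ=0, LF[1]=C('m')+0=8+0=8
L[2]='n': occ=0, LF[2]=C('n')+0=9+0=9
L[3]='p': occ=0, LF[3]=C('p')+0=11+0=11
L[4]='u': occ=0, LF[4]=C('u')+0=12+0=12
L[5]='n': occ=1, LF[5]=C('n')+1=9+1=10
L[6]='i': occ=0, LF[6]=C('i')+0=7+0=7
L[7]='$': occ=0, LF[7]=C('$')+0=0+0=0
L[8]='a': occ=1, LF[8]=C('a')+1=1+1=2
L[9]='a': occ=2, LF[9]=C('a')+2=1+2=3
L[10]='a': occ=3, LF[10]=C('a')+3=1+3=4
L[11]='a': occ=4, LF[11]=C('a')+4=1+4=5
L[12]='g': occ=0, LF[12]=C('g')+0=6+0=6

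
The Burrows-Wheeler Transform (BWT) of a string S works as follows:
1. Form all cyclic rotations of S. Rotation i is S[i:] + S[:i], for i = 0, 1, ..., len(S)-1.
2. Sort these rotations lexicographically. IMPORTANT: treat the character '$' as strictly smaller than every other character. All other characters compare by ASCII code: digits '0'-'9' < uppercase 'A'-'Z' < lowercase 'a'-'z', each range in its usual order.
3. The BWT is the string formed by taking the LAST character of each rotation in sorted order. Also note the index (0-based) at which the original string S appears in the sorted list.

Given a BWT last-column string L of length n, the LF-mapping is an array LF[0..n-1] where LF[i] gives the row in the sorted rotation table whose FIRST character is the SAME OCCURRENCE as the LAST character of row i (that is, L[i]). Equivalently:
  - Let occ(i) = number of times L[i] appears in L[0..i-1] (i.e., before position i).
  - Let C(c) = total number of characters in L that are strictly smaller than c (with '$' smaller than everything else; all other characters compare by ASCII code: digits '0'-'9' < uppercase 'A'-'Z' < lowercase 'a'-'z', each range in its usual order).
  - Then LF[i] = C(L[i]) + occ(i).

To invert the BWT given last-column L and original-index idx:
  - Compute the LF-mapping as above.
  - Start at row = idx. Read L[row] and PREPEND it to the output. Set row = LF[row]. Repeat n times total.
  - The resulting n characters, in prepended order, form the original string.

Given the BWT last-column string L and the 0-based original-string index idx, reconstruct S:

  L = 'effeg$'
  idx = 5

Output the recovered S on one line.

Answer: gfefe$

Derivation:
LF mapping: 1 3 4 2 5 0
Walk LF starting at row 5, prepending L[row]:
  step 1: row=5, L[5]='$', prepend. Next row=LF[5]=0
  step 2: row=0, L[0]='e', prepend. Next row=LF[0]=1
  step 3: row=1, L[1]='f', prepend. Next row=LF[1]=3
  step 4: row=3, L[3]='e', prepend. Next row=LF[3]=2
  step 5: row=2, L[2]='f', prepend. Next row=LF[2]=4
  step 6: row=4, L[4]='g', prepend. Next row=LF[4]=5
Reversed output: gfefe$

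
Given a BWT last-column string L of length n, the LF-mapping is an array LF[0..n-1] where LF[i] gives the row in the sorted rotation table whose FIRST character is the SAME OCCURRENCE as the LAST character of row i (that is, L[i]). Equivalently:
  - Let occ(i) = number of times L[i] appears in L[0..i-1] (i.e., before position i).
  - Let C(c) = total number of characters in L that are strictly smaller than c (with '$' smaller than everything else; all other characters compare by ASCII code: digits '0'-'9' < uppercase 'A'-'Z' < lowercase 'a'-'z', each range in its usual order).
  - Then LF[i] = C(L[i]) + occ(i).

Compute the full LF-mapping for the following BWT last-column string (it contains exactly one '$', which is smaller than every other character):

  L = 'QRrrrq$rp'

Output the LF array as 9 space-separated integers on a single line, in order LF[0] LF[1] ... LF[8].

Answer: 1 2 5 6 7 4 0 8 3

Derivation:
Char counts: '$':1, 'Q':1, 'R':1, 'p':1, 'q':1, 'r':4
C (first-col start): C('$')=0, C('Q')=1, C('R')=2, C('p')=3, C('q')=4, C('r')=5
L[0]='Q': occ=0, LF[0]=C('Q')+0=1+0=1
L[1]='R': occ=0, LF[1]=C('R')+0=2+0=2
L[2]='r': occ=0, LF[2]=C('r')+0=5+0=5
L[3]='r': occ=1, LF[3]=C('r')+1=5+1=6
L[4]='r': occ=2, LF[4]=C('r')+2=5+2=7
L[5]='q': occ=0, LF[5]=C('q')+0=4+0=4
L[6]='$': occ=0, LF[6]=C('$')+0=0+0=0
L[7]='r': occ=3, LF[7]=C('r')+3=5+3=8
L[8]='p': occ=0, LF[8]=C('p')+0=3+0=3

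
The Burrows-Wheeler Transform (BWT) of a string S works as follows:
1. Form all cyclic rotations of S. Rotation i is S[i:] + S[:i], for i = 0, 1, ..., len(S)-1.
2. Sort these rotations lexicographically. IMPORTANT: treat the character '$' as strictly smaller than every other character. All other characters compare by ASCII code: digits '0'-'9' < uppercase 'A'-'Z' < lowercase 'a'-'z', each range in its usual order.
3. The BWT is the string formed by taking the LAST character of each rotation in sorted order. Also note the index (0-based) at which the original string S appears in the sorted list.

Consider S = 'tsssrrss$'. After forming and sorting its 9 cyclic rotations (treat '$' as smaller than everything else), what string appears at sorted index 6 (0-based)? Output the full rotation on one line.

All 9 rotations (rotation i = S[i:]+S[:i]):
  rot[0] = tsssrrss$
  rot[1] = sssrrss$t
  rot[2] = ssrrss$ts
  rot[3] = srrss$tss
  rot[4] = rrss$tsss
  rot[5] = rss$tsssr
  rot[6] = ss$tsssrr
  rot[7] = s$tsssrrs
  rot[8] = $tsssrrss
Sorted (with $ < everything):
  sorted[0] = $tsssrrss
  sorted[1] = rrss$tsss
  sorted[2] = rss$tsssr
  sorted[3] = s$tsssrrs
  sorted[4] = srrss$tss
  sorted[5] = ss$tsssrr
  sorted[6] = ssrrss$ts
  sorted[7] = sssrrss$t
  sorted[8] = tsssrrss$
sorted[6] = ssrrss$ts

Answer: ssrrss$ts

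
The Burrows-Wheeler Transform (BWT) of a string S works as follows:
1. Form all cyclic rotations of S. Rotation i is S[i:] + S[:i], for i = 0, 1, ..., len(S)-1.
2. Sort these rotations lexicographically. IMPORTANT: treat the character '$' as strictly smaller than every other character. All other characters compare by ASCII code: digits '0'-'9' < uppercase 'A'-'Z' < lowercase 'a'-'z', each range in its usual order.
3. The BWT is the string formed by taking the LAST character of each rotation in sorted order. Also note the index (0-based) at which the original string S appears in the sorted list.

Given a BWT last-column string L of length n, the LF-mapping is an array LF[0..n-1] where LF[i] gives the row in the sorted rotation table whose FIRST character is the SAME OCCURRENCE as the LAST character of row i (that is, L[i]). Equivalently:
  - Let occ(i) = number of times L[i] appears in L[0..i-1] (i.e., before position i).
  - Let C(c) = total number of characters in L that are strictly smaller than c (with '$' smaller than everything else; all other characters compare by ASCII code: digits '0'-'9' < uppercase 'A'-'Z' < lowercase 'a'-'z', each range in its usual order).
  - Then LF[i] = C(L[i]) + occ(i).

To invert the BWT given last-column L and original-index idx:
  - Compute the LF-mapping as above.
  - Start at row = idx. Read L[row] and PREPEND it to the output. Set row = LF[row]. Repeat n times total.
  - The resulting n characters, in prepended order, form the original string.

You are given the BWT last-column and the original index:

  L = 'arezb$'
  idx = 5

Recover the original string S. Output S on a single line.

Answer: zebra$

Derivation:
LF mapping: 1 4 3 5 2 0
Walk LF starting at row 5, prepending L[row]:
  step 1: row=5, L[5]='$', prepend. Next row=LF[5]=0
  step 2: row=0, L[0]='a', prepend. Next row=LF[0]=1
  step 3: row=1, L[1]='r', prepend. Next row=LF[1]=4
  step 4: row=4, L[4]='b', prepend. Next row=LF[4]=2
  step 5: row=2, L[2]='e', prepend. Next row=LF[2]=3
  step 6: row=3, L[3]='z', prepend. Next row=LF[3]=5
Reversed output: zebra$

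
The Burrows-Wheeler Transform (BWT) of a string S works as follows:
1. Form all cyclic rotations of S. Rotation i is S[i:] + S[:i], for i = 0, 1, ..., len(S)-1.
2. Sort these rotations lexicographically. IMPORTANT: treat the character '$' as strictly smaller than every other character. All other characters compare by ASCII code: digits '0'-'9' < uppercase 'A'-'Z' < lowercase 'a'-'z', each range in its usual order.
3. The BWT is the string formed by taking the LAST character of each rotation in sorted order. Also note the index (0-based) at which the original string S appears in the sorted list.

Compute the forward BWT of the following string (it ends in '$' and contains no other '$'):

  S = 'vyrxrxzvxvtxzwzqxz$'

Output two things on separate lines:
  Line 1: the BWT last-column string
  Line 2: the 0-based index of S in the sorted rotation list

All 19 rotations (rotation i = S[i:]+S[:i]):
  rot[0] = vyrxrxzvxvtxzwzqxz$
  rot[1] = yrxrxzvxvtxzwzqxz$v
  rot[2] = rxrxzvxvtxzwzqxz$vy
  rot[3] = xrxzvxvtxzwzqxz$vyr
  rot[4] = rxzvxvtxzwzqxz$vyrx
  rot[5] = xzvxvtxzwzqxz$vyrxr
  rot[6] = zvxvtxzwzqxz$vyrxrx
  rot[7] = vxvtxzwzqxz$vyrxrxz
  rot[8] = xvtxzwzqxz$vyrxrxzv
  rot[9] = vtxzwzqxz$vyrxrxzvx
  rot[10] = txzwzqxz$vyrxrxzvxv
  rot[11] = xzwzqxz$vyrxrxzvxvt
  rot[12] = zwzqxz$vyrxrxzvxvtx
  rot[13] = wzqxz$vyrxrxzvxvtxz
  rot[14] = zqxz$vyrxrxzvxvtxzw
  rot[15] = qxz$vyrxrxzvxvtxzwz
  rot[16] = xz$vyrxrxzvxvtxzwzq
  rot[17] = z$vyrxrxzvxvtxzwzqx
  rot[18] = $vyrxrxzvxvtxzwzqxz
Sorted (with $ < everything):
  sorted[0] = $vyrxrxzvxvtxzwzqxz  (last char: 'z')
  sorted[1] = qxz$vyrxrxzvxvtxzwz  (last char: 'z')
  sorted[2] = rxrxzvxvtxzwzqxz$vy  (last char: 'y')
  sorted[3] = rxzvxvtxzwzqxz$vyrx  (last char: 'x')
  sorted[4] = txzwzqxz$vyrxrxzvxv  (last char: 'v')
  sorted[5] = vtxzwzqxz$vyrxrxzvx  (last char: 'x')
  sorted[6] = vxvtxzwzqxz$vyrxrxz  (last char: 'z')
  sorted[7] = vyrxrxzvxvtxzwzqxz$  (last char: '$')
  sorted[8] = wzqxz$vyrxrxzvxvtxz  (last char: 'z')
  sorted[9] = xrxzvxvtxzwzqxz$vyr  (last char: 'r')
  sorted[10] = xvtxzwzqxz$vyrxrxzv  (last char: 'v')
  sorted[11] = xz$vyrxrxzvxvtxzwzq  (last char: 'q')
  sorted[12] = xzvxvtxzwzqxz$vyrxr  (last char: 'r')
  sorted[13] = xzwzqxz$vyrxrxzvxvt  (last char: 't')
  sorted[14] = yrxrxzvxvtxzwzqxz$v  (last char: 'v')
  sorted[15] = z$vyrxrxzvxvtxzwzqx  (last char: 'x')
  sorted[16] = zqxz$vyrxrxzvxvtxzw  (last char: 'w')
  sorted[17] = zvxvtxzwzqxz$vyrxrx  (last char: 'x')
  sorted[18] = zwzqxz$vyrxrxzvxvtx  (last char: 'x')
Last column: zzyxvxz$zrvqrtvxwxx
Original string S is at sorted index 7

Answer: zzyxvxz$zrvqrtvxwxx
7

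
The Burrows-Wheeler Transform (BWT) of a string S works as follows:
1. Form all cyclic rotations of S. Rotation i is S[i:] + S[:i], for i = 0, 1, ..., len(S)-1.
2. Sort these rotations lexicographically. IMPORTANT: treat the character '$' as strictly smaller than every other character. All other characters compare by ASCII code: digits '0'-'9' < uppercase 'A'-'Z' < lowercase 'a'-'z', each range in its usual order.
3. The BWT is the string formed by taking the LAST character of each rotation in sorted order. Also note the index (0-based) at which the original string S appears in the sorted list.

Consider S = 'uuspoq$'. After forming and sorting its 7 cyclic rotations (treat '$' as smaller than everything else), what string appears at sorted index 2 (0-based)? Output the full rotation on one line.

Answer: poq$uus

Derivation:
All 7 rotations (rotation i = S[i:]+S[:i]):
  rot[0] = uuspoq$
  rot[1] = uspoq$u
  rot[2] = spoq$uu
  rot[3] = poq$uus
  rot[4] = oq$uusp
  rot[5] = q$uuspo
  rot[6] = $uuspoq
Sorted (with $ < everything):
  sorted[0] = $uuspoq
  sorted[1] = oq$uusp
  sorted[2] = poq$uus
  sorted[3] = q$uuspo
  sorted[4] = spoq$uu
  sorted[5] = uspoq$u
  sorted[6] = uuspoq$
sorted[2] = poq$uus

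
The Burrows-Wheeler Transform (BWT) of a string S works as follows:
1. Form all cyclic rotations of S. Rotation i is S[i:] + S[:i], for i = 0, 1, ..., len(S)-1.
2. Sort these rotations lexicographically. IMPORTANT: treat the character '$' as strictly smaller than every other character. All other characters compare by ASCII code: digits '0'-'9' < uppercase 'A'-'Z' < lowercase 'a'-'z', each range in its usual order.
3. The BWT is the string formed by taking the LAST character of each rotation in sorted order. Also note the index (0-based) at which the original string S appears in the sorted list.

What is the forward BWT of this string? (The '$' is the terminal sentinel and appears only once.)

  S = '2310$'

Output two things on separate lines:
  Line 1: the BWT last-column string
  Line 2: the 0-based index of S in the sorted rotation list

All 5 rotations (rotation i = S[i:]+S[:i]):
  rot[0] = 2310$
  rot[1] = 310$2
  rot[2] = 10$23
  rot[3] = 0$231
  rot[4] = $2310
Sorted (with $ < everything):
  sorted[0] = $2310  (last char: '0')
  sorted[1] = 0$231  (last char: '1')
  sorted[2] = 10$23  (last char: '3')
  sorted[3] = 2310$  (last char: '$')
  sorted[4] = 310$2  (last char: '2')
Last column: 013$2
Original string S is at sorted index 3

Answer: 013$2
3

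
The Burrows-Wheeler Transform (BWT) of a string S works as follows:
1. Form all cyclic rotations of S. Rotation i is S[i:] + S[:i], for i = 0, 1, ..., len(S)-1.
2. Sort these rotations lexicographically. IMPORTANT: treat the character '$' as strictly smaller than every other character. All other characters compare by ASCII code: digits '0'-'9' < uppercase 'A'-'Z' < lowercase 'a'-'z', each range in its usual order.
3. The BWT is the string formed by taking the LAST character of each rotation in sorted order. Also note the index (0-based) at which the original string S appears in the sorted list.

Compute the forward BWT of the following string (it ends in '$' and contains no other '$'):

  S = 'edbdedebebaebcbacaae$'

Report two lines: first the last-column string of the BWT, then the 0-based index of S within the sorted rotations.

All 21 rotations (rotation i = S[i:]+S[:i]):
  rot[0] = edbdedebebaebcbacaae$
  rot[1] = dbdedebebaebcbacaae$e
  rot[2] = bdedebebaebcbacaae$ed
  rot[3] = dedebebaebcbacaae$edb
  rot[4] = edebebaebcbacaae$edbd
  rot[5] = debebaebcbacaae$edbde
  rot[6] = ebebaebcbacaae$edbded
  rot[7] = bebaebcbacaae$edbdede
  rot[8] = ebaebcbacaae$edbdedeb
  rot[9] = baebcbacaae$edbdedebe
  rot[10] = aebcbacaae$edbdedebeb
  rot[11] = ebcbacaae$edbdedebeba
  rot[12] = bcbacaae$edbdedebebae
  rot[13] = cbacaae$edbdedebebaeb
  rot[14] = bacaae$edbdedebebaebc
  rot[15] = acaae$edbdedebebaebcb
  rot[16] = caae$edbdedebebaebcba
  rot[17] = aae$edbdedebebaebcbac
  rot[18] = ae$edbdedebebaebcbaca
  rot[19] = e$edbdedebebaebcbacaa
  rot[20] = $edbdedebebaebcbacaae
Sorted (with $ < everything):
  sorted[0] = $edbdedebebaebcbacaae  (last char: 'e')
  sorted[1] = aae$edbdedebebaebcbac  (last char: 'c')
  sorted[2] = acaae$edbdedebebaebcb  (last char: 'b')
  sorted[3] = ae$edbdedebebaebcbaca  (last char: 'a')
  sorted[4] = aebcbacaae$edbdedebeb  (last char: 'b')
  sorted[5] = bacaae$edbdedebebaebc  (last char: 'c')
  sorted[6] = baebcbacaae$edbdedebe  (last char: 'e')
  sorted[7] = bcbacaae$edbdedebebae  (last char: 'e')
  sorted[8] = bdedebebaebcbacaae$ed  (last char: 'd')
  sorted[9] = bebaebcbacaae$edbdede  (last char: 'e')
  sorted[10] = caae$edbdedebebaebcba  (last char: 'a')
  sorted[11] = cbacaae$edbdedebebaeb  (last char: 'b')
  sorted[12] = dbdedebebaebcbacaae$e  (last char: 'e')
  sorted[13] = debebaebcbacaae$edbde  (last char: 'e')
  sorted[14] = dedebebaebcbacaae$edb  (last char: 'b')
  sorted[15] = e$edbdedebebaebcbacaa  (last char: 'a')
  sorted[16] = ebaebcbacaae$edbdedeb  (last char: 'b')
  sorted[17] = ebcbacaae$edbdedebeba  (last char: 'a')
  sorted[18] = ebebaebcbacaae$edbded  (last char: 'd')
  sorted[19] = edbdedebebaebcbacaae$  (last char: '$')
  sorted[20] = edebebaebcbacaae$edbd  (last char: 'd')
Last column: ecbabceedeabeebabad$d
Original string S is at sorted index 19

Answer: ecbabceedeabeebabad$d
19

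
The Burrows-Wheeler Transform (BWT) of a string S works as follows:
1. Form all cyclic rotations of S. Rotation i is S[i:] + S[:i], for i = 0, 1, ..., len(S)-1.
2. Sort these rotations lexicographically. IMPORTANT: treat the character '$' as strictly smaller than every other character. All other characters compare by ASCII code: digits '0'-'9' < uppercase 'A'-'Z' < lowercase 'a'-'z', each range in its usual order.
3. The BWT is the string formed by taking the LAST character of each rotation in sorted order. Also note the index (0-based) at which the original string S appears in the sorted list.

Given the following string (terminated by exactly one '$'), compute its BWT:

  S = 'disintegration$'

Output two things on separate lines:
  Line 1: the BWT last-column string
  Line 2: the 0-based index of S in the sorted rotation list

Answer: nr$testdoiigina
2

Derivation:
All 15 rotations (rotation i = S[i:]+S[:i]):
  rot[0] = disintegration$
  rot[1] = isintegration$d
  rot[2] = sintegration$di
  rot[3] = integration$dis
  rot[4] = ntegration$disi
  rot[5] = tegration$disin
  rot[6] = egration$disint
  rot[7] = gration$disinte
  rot[8] = ration$disinteg
  rot[9] = ation$disintegr
  rot[10] = tion$disintegra
  rot[11] = ion$disintegrat
  rot[12] = on$disintegrati
  rot[13] = n$disintegratio
  rot[14] = $disintegration
Sorted (with $ < everything):
  sorted[0] = $disintegration  (last char: 'n')
  sorted[1] = ation$disintegr  (last char: 'r')
  sorted[2] = disintegration$  (last char: '$')
  sorted[3] = egration$disint  (last char: 't')
  sorted[4] = gration$disinte  (last char: 'e')
  sorted[5] = integration$dis  (last char: 's')
  sorted[6] = ion$disintegrat  (last char: 't')
  sorted[7] = isintegration$d  (last char: 'd')
  sorted[8] = n$disintegratio  (last char: 'o')
  sorted[9] = ntegration$disi  (last char: 'i')
  sorted[10] = on$disintegrati  (last char: 'i')
  sorted[11] = ration$disinteg  (last char: 'g')
  sorted[12] = sintegration$di  (last char: 'i')
  sorted[13] = tegration$disin  (last char: 'n')
  sorted[14] = tion$disintegra  (last char: 'a')
Last column: nr$testdoiigina
Original string S is at sorted index 2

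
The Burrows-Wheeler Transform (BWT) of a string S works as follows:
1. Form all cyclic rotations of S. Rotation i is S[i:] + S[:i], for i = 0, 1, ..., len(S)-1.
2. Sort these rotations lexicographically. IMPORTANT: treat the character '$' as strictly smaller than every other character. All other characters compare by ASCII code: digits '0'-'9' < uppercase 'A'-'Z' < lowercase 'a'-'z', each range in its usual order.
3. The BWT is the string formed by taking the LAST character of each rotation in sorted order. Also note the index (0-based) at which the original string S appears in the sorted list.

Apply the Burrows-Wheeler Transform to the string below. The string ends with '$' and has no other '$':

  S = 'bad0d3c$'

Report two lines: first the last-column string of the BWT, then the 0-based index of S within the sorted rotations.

All 8 rotations (rotation i = S[i:]+S[:i]):
  rot[0] = bad0d3c$
  rot[1] = ad0d3c$b
  rot[2] = d0d3c$ba
  rot[3] = 0d3c$bad
  rot[4] = d3c$bad0
  rot[5] = 3c$bad0d
  rot[6] = c$bad0d3
  rot[7] = $bad0d3c
Sorted (with $ < everything):
  sorted[0] = $bad0d3c  (last char: 'c')
  sorted[1] = 0d3c$bad  (last char: 'd')
  sorted[2] = 3c$bad0d  (last char: 'd')
  sorted[3] = ad0d3c$b  (last char: 'b')
  sorted[4] = bad0d3c$  (last char: '$')
  sorted[5] = c$bad0d3  (last char: '3')
  sorted[6] = d0d3c$ba  (last char: 'a')
  sorted[7] = d3c$bad0  (last char: '0')
Last column: cddb$3a0
Original string S is at sorted index 4

Answer: cddb$3a0
4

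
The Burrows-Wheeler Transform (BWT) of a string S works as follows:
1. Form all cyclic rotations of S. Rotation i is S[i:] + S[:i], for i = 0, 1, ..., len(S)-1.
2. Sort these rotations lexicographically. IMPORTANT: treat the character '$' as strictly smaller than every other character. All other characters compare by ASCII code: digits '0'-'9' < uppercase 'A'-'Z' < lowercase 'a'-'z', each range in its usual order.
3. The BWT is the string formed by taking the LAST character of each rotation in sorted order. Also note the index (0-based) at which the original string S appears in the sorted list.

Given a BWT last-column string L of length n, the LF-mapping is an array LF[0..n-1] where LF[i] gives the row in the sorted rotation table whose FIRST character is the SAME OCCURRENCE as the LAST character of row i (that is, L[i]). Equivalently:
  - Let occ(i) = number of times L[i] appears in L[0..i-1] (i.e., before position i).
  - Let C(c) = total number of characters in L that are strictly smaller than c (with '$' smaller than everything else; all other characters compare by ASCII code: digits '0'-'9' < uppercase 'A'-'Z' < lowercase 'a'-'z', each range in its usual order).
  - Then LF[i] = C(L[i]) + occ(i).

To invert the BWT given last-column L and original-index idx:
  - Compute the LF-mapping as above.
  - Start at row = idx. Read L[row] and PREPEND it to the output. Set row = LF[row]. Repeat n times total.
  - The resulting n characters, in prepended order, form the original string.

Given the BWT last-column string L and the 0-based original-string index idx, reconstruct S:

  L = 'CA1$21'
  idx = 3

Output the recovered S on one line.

LF mapping: 5 4 1 0 3 2
Walk LF starting at row 3, prepending L[row]:
  step 1: row=3, L[3]='$', prepend. Next row=LF[3]=0
  step 2: row=0, L[0]='C', prepend. Next row=LF[0]=5
  step 3: row=5, L[5]='1', prepend. Next row=LF[5]=2
  step 4: row=2, L[2]='1', prepend. Next row=LF[2]=1
  step 5: row=1, L[1]='A', prepend. Next row=LF[1]=4
  step 6: row=4, L[4]='2', prepend. Next row=LF[4]=3
Reversed output: 2A11C$

Answer: 2A11C$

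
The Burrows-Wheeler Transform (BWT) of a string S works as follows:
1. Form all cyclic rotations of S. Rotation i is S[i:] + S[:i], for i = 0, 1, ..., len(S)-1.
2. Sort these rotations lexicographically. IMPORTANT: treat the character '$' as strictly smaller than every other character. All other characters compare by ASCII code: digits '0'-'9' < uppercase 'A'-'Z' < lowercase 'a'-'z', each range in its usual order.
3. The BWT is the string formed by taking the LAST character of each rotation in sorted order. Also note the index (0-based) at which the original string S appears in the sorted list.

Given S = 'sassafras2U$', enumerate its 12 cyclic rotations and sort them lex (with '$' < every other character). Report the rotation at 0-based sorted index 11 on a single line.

All 12 rotations (rotation i = S[i:]+S[:i]):
  rot[0] = sassafras2U$
  rot[1] = assafras2U$s
  rot[2] = ssafras2U$sa
  rot[3] = safras2U$sas
  rot[4] = afras2U$sass
  rot[5] = fras2U$sassa
  rot[6] = ras2U$sassaf
  rot[7] = as2U$sassafr
  rot[8] = s2U$sassafra
  rot[9] = 2U$sassafras
  rot[10] = U$sassafras2
  rot[11] = $sassafras2U
Sorted (with $ < everything):
  sorted[0] = $sassafras2U
  sorted[1] = 2U$sassafras
  sorted[2] = U$sassafras2
  sorted[3] = afras2U$sass
  sorted[4] = as2U$sassafr
  sorted[5] = assafras2U$s
  sorted[6] = fras2U$sassa
  sorted[7] = ras2U$sassaf
  sorted[8] = s2U$sassafra
  sorted[9] = safras2U$sas
  sorted[10] = sassafras2U$
  sorted[11] = ssafras2U$sa
sorted[11] = ssafras2U$sa

Answer: ssafras2U$sa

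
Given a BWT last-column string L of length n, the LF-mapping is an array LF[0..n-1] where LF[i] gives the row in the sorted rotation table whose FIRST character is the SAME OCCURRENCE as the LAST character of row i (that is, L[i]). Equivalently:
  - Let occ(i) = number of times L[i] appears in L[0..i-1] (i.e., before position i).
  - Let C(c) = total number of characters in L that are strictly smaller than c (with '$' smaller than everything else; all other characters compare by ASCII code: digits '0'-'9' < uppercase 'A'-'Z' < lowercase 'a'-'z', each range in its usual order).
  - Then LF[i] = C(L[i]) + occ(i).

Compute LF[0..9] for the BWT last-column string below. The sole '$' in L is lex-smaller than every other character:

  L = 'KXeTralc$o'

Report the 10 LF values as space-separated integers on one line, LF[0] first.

Char counts: '$':1, 'K':1, 'T':1, 'X':1, 'a':1, 'c':1, 'e':1, 'l':1, 'o':1, 'r':1
C (first-col start): C('$')=0, C('K')=1, C('T')=2, C('X')=3, C('a')=4, C('c')=5, C('e')=6, C('l')=7, C('o')=8, C('r')=9
L[0]='K': occ=0, LF[0]=C('K')+0=1+0=1
L[1]='X': occ=0, LF[1]=C('X')+0=3+0=3
L[2]='e': occ=0, LF[2]=C('e')+0=6+0=6
L[3]='T': occ=0, LF[3]=C('T')+0=2+0=2
L[4]='r': occ=0, LF[4]=C('r')+0=9+0=9
L[5]='a': occ=0, LF[5]=C('a')+0=4+0=4
L[6]='l': occ=0, LF[6]=C('l')+0=7+0=7
L[7]='c': occ=0, LF[7]=C('c')+0=5+0=5
L[8]='$': occ=0, LF[8]=C('$')+0=0+0=0
L[9]='o': occ=0, LF[9]=C('o')+0=8+0=8

Answer: 1 3 6 2 9 4 7 5 0 8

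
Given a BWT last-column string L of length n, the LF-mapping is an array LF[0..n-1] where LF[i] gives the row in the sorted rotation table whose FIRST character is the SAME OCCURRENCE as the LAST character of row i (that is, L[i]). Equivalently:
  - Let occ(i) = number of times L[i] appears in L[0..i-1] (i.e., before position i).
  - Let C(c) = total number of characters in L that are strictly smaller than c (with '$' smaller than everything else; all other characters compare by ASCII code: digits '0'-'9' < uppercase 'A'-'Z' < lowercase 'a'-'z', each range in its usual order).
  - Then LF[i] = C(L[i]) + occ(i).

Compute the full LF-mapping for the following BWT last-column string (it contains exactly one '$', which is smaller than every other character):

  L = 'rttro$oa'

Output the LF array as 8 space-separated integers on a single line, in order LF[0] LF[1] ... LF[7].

Answer: 4 6 7 5 2 0 3 1

Derivation:
Char counts: '$':1, 'a':1, 'o':2, 'r':2, 't':2
C (first-col start): C('$')=0, C('a')=1, C('o')=2, C('r')=4, C('t')=6
L[0]='r': occ=0, LF[0]=C('r')+0=4+0=4
L[1]='t': occ=0, LF[1]=C('t')+0=6+0=6
L[2]='t': occ=1, LF[2]=C('t')+1=6+1=7
L[3]='r': occ=1, LF[3]=C('r')+1=4+1=5
L[4]='o': occ=0, LF[4]=C('o')+0=2+0=2
L[5]='$': occ=0, LF[5]=C('$')+0=0+0=0
L[6]='o': occ=1, LF[6]=C('o')+1=2+1=3
L[7]='a': occ=0, LF[7]=C('a')+0=1+0=1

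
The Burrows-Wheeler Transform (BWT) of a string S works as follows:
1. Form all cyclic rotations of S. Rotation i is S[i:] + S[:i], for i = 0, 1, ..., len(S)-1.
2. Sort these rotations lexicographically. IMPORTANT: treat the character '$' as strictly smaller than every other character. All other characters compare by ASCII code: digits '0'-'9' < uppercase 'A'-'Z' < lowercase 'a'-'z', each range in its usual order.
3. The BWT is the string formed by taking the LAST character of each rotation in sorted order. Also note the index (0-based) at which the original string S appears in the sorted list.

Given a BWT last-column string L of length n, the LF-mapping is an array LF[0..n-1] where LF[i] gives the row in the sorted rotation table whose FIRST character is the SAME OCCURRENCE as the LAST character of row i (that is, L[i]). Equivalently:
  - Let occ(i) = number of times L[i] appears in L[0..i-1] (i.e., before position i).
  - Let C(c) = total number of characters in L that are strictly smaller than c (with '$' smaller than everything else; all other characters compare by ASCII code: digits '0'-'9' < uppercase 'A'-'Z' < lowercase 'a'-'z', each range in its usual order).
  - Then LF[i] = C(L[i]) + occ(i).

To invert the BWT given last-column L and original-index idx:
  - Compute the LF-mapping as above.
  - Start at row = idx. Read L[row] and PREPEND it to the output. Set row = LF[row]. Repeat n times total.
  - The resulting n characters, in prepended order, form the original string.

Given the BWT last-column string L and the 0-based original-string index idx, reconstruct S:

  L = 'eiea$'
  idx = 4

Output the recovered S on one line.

LF mapping: 2 4 3 1 0
Walk LF starting at row 4, prepending L[row]:
  step 1: row=4, L[4]='$', prepend. Next row=LF[4]=0
  step 2: row=0, L[0]='e', prepend. Next row=LF[0]=2
  step 3: row=2, L[2]='e', prepend. Next row=LF[2]=3
  step 4: row=3, L[3]='a', prepend. Next row=LF[3]=1
  step 5: row=1, L[1]='i', prepend. Next row=LF[1]=4
Reversed output: iaee$

Answer: iaee$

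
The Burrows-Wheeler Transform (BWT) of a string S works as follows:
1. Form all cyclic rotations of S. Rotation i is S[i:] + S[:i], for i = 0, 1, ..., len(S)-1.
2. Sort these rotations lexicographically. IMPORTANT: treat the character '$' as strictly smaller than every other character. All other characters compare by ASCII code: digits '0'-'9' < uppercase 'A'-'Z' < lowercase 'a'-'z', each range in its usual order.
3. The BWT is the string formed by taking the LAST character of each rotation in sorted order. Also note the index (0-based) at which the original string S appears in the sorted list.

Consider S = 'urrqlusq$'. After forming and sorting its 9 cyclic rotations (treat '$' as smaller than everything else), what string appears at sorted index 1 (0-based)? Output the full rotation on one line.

Answer: lusq$urrq

Derivation:
All 9 rotations (rotation i = S[i:]+S[:i]):
  rot[0] = urrqlusq$
  rot[1] = rrqlusq$u
  rot[2] = rqlusq$ur
  rot[3] = qlusq$urr
  rot[4] = lusq$urrq
  rot[5] = usq$urrql
  rot[6] = sq$urrqlu
  rot[7] = q$urrqlus
  rot[8] = $urrqlusq
Sorted (with $ < everything):
  sorted[0] = $urrqlusq
  sorted[1] = lusq$urrq
  sorted[2] = q$urrqlus
  sorted[3] = qlusq$urr
  sorted[4] = rqlusq$ur
  sorted[5] = rrqlusq$u
  sorted[6] = sq$urrqlu
  sorted[7] = urrqlusq$
  sorted[8] = usq$urrql
sorted[1] = lusq$urrq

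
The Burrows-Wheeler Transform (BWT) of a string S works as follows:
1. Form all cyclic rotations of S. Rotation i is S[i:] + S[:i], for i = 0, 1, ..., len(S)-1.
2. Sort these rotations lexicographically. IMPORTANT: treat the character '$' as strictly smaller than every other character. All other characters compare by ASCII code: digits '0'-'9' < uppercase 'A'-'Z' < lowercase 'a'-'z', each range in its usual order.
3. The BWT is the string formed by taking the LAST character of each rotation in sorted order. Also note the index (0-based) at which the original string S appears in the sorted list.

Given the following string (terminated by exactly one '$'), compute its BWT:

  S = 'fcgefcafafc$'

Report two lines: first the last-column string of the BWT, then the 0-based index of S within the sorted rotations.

All 12 rotations (rotation i = S[i:]+S[:i]):
  rot[0] = fcgefcafafc$
  rot[1] = cgefcafafc$f
  rot[2] = gefcafafc$fc
  rot[3] = efcafafc$fcg
  rot[4] = fcafafc$fcge
  rot[5] = cafafc$fcgef
  rot[6] = afafc$fcgefc
  rot[7] = fafc$fcgefca
  rot[8] = afc$fcgefcaf
  rot[9] = fc$fcgefcafa
  rot[10] = c$fcgefcafaf
  rot[11] = $fcgefcafafc
Sorted (with $ < everything):
  sorted[0] = $fcgefcafafc  (last char: 'c')
  sorted[1] = afafc$fcgefc  (last char: 'c')
  sorted[2] = afc$fcgefcaf  (last char: 'f')
  sorted[3] = c$fcgefcafaf  (last char: 'f')
  sorted[4] = cafafc$fcgef  (last char: 'f')
  sorted[5] = cgefcafafc$f  (last char: 'f')
  sorted[6] = efcafafc$fcg  (last char: 'g')
  sorted[7] = fafc$fcgefca  (last char: 'a')
  sorted[8] = fc$fcgefcafa  (last char: 'a')
  sorted[9] = fcafafc$fcge  (last char: 'e')
  sorted[10] = fcgefcafafc$  (last char: '$')
  sorted[11] = gefcafafc$fc  (last char: 'c')
Last column: ccffffgaae$c
Original string S is at sorted index 10

Answer: ccffffgaae$c
10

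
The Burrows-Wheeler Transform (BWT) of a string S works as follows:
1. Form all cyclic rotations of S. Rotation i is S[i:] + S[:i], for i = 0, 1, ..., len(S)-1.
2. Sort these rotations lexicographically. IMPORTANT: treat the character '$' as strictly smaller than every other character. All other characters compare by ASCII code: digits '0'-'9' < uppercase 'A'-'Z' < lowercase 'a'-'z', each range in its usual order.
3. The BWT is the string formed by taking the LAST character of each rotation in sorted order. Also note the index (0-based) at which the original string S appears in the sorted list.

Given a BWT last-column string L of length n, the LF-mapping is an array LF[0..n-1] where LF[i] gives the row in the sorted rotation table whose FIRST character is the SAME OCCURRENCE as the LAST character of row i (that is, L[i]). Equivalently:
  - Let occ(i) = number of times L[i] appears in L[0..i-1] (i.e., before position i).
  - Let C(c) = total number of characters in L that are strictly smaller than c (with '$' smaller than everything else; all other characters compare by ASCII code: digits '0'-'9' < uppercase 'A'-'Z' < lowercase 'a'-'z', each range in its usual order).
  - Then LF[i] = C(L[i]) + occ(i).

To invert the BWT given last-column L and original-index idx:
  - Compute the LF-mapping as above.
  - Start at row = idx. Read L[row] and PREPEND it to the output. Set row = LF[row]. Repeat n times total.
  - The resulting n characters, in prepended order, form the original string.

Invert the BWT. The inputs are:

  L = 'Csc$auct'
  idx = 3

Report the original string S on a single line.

LF mapping: 1 5 3 0 2 7 4 6
Walk LF starting at row 3, prepending L[row]:
  step 1: row=3, L[3]='$', prepend. Next row=LF[3]=0
  step 2: row=0, L[0]='C', prepend. Next row=LF[0]=1
  step 3: row=1, L[1]='s', prepend. Next row=LF[1]=5
  step 4: row=5, L[5]='u', prepend. Next row=LF[5]=7
  step 5: row=7, L[7]='t', prepend. Next row=LF[7]=6
  step 6: row=6, L[6]='c', prepend. Next row=LF[6]=4
  step 7: row=4, L[4]='a', prepend. Next row=LF[4]=2
  step 8: row=2, L[2]='c', prepend. Next row=LF[2]=3
Reversed output: cactusC$

Answer: cactusC$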